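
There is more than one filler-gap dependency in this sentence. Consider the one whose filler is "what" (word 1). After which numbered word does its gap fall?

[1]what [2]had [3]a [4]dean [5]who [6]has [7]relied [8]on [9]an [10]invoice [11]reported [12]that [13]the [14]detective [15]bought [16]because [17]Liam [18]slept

15

The displaced element is "what" (word 1).
It is linked across 1 clause boundary (that).
It functions as the direct object of "bought", so the gap sits immediately after word 15 ("bought").
Base order: A dean who has relied on an invoice had reported that the detective bought what because Liam slept.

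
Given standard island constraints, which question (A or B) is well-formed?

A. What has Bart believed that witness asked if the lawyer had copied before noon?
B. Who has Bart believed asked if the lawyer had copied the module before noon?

B

In A, the wh-phrase is extracted from inside a wh-island (introduced by "if"), which blocks movement.
In B, the extraction path crosses only that-complement boundaries, which are transparent.
So B is grammatical.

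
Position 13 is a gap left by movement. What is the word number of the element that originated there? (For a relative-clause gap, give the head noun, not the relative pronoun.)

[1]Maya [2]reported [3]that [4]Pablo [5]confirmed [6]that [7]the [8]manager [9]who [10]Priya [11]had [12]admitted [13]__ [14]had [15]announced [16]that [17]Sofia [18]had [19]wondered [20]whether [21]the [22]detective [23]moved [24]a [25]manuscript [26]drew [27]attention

The gap at 13 is the subject of "announced", inside a relative clause.
The relative pronoun is "who" (word 9); it is bound by the head noun immediately before it.
Its filler is the head noun "manager", at word 8.

8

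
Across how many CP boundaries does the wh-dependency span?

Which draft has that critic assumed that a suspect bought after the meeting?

"which draft" is extracted from the object of "bought".
Boundaries crossed, outermost first: [that] — 1 in total.

1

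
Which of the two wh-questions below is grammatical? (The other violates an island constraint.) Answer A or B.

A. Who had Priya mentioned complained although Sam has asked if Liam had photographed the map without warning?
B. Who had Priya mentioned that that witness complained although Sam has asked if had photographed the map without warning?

A

In B, the wh-phrase is extracted from inside an adjunct island (introduced by "although"), which blocks movement.
In A, the extraction path crosses only that-complement boundaries, which are transparent.
So A is grammatical.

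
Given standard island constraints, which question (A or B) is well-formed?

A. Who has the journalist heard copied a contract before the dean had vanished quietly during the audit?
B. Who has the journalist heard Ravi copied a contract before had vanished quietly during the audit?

A

In B, the wh-phrase is extracted from inside an adjunct island (introduced by "before"), which blocks movement.
In A, the extraction path crosses only that-complement boundaries, which are transparent.
So A is grammatical.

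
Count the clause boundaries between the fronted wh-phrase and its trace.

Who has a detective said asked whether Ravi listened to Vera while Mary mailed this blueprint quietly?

"who" is extracted from the subject of "asked".
Boundaries crossed, outermost first: [Ø] — 1 in total.

1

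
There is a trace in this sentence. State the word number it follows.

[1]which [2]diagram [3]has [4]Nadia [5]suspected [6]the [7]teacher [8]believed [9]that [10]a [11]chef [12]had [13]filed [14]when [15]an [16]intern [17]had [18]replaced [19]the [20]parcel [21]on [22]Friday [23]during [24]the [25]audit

The displaced element is "which diagram" (word 2).
It is linked across 2 clause boundaries (Ø → that).
It functions as the direct object of "filed", so the gap sits immediately after word 13 ("filed").
Base order: Nadia has suspected the teacher believed that a chef had filed which diagram when an intern had replaced the parcel on Friday during the audit.

13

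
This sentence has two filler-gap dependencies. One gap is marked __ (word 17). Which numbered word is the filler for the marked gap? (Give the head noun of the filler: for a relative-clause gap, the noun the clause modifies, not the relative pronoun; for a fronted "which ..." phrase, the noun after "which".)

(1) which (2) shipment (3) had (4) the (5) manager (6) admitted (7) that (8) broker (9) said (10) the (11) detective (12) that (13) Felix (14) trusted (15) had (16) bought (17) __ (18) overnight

2

The marked gap is the direct object of "bought".
Its filler is the fronted wh-phrase "which shipment", at word 2.
(The other dependency links word 11 to a gap after word 14.)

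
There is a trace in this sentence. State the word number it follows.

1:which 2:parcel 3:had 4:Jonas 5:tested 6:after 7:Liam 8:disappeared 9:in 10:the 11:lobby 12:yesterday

The displaced element is "which parcel" (word 2).
It functions as the direct object of "tested", so the gap sits immediately after word 5 ("tested").
Base order: Jonas had tested which parcel after Liam disappeared in the lobby yesterday.

5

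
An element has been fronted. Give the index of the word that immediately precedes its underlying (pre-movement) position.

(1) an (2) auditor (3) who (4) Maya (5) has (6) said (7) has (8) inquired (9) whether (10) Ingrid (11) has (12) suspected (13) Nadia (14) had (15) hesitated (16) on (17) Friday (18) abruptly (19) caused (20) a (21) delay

6

The displaced element is "an auditor" (word 2).
It is linked across 1 clause boundary (Ø).
It functions as the subject of "inquired", so the gap sits immediately after word 6 ("said").
Base order: Maya has said that an auditor has inquired whether Ingrid has suspected Nadia had hesitated on Friday abruptly.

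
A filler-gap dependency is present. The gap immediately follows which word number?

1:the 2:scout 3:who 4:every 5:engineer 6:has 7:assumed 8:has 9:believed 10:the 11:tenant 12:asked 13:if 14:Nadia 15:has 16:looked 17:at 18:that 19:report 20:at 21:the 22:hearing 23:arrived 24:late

The displaced element is "the scout" (word 2).
It is linked across 1 clause boundary (Ø).
It functions as the subject of "believed", so the gap sits immediately after word 7 ("assumed").
Base order: Every engineer has assumed that the scout has believed the tenant asked if Nadia has looked at that report at the hearing.

7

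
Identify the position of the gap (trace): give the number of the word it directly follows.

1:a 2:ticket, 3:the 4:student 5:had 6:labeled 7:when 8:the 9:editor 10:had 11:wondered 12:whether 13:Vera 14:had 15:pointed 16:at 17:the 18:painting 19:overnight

The displaced element is "a ticket" (word 2).
It functions as the direct object of "labeled", so the gap sits immediately after word 6 ("labeled").
Base order: The student had labeled a ticket when the editor had wondered whether Vera had pointed at the painting overnight.

6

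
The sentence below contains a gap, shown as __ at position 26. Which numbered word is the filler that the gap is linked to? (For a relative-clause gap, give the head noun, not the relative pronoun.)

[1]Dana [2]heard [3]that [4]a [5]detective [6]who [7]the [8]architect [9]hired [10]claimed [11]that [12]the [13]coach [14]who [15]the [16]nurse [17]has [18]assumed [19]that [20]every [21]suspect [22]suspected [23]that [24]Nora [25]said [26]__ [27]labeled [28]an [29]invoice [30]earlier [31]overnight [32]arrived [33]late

The gap at 26 is the subject of "labeled", inside a relative clause.
The relative pronoun is "who" (word 14); it is bound by the head noun immediately before it.
Its filler is the head noun "coach", at word 13.

13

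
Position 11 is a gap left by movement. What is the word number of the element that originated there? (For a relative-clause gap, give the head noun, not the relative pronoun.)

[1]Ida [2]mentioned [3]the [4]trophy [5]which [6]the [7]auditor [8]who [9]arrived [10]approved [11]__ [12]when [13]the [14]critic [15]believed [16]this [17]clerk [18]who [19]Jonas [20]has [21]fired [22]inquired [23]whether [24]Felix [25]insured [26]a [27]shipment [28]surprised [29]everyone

The gap at 11 is the object of "approved", inside a relative clause.
The relative pronoun is "which" (word 5); it is bound by the head noun immediately before it.
Its filler is the head noun "trophy", at word 4.

4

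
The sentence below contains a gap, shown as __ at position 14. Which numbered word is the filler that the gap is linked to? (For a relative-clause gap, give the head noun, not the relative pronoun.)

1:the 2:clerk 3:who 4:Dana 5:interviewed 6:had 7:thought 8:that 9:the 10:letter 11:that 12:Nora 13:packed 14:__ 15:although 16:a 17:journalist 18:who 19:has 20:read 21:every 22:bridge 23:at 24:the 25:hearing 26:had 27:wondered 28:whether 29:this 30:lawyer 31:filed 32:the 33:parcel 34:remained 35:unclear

The gap at 14 is the object of "packed", inside a relative clause.
The relative pronoun is "that" (word 11); it is bound by the head noun immediately before it.
Its filler is the head noun "letter", at word 10.

10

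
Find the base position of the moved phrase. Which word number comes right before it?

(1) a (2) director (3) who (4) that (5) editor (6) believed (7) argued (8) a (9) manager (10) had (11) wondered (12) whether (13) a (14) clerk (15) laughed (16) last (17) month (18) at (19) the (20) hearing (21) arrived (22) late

6

The displaced element is "a director" (word 2).
It is linked across 1 clause boundary (Ø).
It functions as the subject of "argued", so the gap sits immediately after word 6 ("believed").
Base order: That editor believed that a director argued a manager had wondered whether a clerk laughed last month at the hearing.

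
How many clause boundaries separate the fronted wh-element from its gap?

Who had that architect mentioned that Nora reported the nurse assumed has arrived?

3

"who" is extracted from the subject of "arrived".
Boundaries crossed, outermost first: [that], [Ø], [Ø] — 3 in total.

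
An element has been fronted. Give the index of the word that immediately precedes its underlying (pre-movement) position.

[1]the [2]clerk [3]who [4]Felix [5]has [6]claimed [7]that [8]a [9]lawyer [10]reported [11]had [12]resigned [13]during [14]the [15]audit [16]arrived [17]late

10

The displaced element is "the clerk" (word 2).
It is linked across 2 clause boundaries (that → Ø).
It functions as the subject of "resigned", so the gap sits immediately after word 10 ("reported").
Base order: Felix has claimed that a lawyer reported that the clerk had resigned during the audit.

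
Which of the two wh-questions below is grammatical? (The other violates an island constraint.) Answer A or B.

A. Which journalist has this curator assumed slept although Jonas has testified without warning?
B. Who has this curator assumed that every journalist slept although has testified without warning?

In B, the wh-phrase is extracted from inside an adjunct island (introduced by "although"), which blocks movement.
In A, the extraction path crosses only that-complement boundaries, which are transparent.
So A is grammatical.

A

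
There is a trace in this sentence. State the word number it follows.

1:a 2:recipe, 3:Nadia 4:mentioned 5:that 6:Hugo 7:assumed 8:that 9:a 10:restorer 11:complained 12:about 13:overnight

12

The displaced element is "a recipe" (word 2).
It is linked across 2 clause boundaries (that → that).
It functions as the object of the preposition "about" of "complained", so the gap sits immediately after word 12 ("about").
Base order: Nadia mentioned that Hugo assumed that a restorer complained about a recipe overnight.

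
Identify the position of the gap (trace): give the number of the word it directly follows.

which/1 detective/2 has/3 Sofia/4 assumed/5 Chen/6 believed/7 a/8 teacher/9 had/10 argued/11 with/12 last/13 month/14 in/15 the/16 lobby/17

The displaced element is "which detective" (word 2).
It is linked across 2 clause boundaries (Ø → Ø).
It functions as the object of the preposition "with" of "argued", so the gap sits immediately after word 12 ("with").
Base order: Sofia has assumed Chen believed a teacher had argued with which detective last month in the lobby.

12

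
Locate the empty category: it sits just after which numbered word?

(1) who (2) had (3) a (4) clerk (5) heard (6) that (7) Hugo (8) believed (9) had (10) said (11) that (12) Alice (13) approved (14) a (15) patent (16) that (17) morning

8

The displaced element is "who" (word 1).
It is linked across 2 clause boundaries (that → Ø).
It functions as the subject of "said", so the gap sits immediately after word 8 ("believed").
Base order: A clerk had heard that Hugo believed who had said that Alice approved a patent that morning.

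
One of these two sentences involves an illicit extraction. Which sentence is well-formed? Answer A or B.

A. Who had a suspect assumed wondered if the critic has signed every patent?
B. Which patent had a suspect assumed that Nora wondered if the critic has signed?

In B, the wh-phrase is extracted from inside a wh-island (introduced by "if"), which blocks movement.
In A, the extraction path crosses only that-complement boundaries, which are transparent.
So A is grammatical.

A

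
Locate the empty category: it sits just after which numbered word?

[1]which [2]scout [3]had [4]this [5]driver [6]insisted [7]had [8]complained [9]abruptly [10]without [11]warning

6

The displaced element is "which scout" (word 2).
It is linked across 1 clause boundary (Ø).
It functions as the subject of "complained", so the gap sits immediately after word 6 ("insisted").
Base order: This driver had insisted that which scout had complained abruptly without warning.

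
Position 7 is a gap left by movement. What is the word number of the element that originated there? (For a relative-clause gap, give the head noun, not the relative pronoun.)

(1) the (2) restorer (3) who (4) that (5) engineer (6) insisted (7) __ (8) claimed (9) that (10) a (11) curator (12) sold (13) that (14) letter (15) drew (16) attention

The gap at 7 is the subject of "claimed", inside a relative clause.
The relative pronoun is "who" (word 3); it is bound by the head noun immediately before it.
Its filler is the head noun "restorer", at word 2.

2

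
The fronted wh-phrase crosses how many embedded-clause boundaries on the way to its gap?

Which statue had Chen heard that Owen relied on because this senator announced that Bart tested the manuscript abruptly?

"which statue" is extracted from the PP object of "relied".
Boundaries crossed, outermost first: [that] — 1 in total.

1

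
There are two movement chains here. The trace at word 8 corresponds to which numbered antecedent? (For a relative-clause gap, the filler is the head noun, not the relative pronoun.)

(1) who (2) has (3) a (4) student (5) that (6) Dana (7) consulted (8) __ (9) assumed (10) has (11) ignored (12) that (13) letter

The marked gap is inside the relative clause, the direct object of "consulted".
Its filler is the head noun "student" (via "that"), at word 4.
(The other dependency links word 1 to a gap after word 9.)

4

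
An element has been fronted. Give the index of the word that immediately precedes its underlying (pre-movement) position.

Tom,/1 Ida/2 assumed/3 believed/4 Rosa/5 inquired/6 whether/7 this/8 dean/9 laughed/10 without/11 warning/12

The displaced element is "Tom" (word 1).
It is linked across 1 clause boundary (Ø).
It functions as the subject of "believed", so the gap sits immediately after word 3 ("assumed").
Base order: Ida assumed that Tom believed Rosa inquired whether this dean laughed without warning.

3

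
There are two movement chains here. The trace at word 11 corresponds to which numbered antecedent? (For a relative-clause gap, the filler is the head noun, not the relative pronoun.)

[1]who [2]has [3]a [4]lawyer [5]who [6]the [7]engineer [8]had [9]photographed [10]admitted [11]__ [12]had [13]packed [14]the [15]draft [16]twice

1

The marked gap is the subject of "packed".
Its filler is the fronted wh-phrase "who", at word 1.
(The other dependency links word 4 to a gap after word 9.)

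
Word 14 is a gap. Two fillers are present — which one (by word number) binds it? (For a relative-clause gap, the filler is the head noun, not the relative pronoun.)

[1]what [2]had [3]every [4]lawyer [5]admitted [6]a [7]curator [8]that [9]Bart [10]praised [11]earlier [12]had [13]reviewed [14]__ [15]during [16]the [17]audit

1

The marked gap is the direct object of "reviewed".
Its filler is the fronted wh-phrase "what", at word 1.
(The other dependency links word 7 to a gap after word 10.)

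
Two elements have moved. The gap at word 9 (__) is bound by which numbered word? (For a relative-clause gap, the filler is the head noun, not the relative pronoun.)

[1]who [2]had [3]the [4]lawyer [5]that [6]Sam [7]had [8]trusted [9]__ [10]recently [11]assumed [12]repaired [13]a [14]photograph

4

The marked gap is inside the relative clause, the direct object of "trusted".
Its filler is the head noun "lawyer" (via "that"), at word 4.
(The other dependency links word 1 to a gap after word 11.)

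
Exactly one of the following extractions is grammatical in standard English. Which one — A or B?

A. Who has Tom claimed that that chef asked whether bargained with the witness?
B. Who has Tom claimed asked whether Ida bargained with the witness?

In A, the wh-phrase is extracted from inside a wh-island (introduced by "whether"), which blocks movement.
In B, the extraction path crosses only that-complement boundaries, which are transparent.
So B is grammatical.

B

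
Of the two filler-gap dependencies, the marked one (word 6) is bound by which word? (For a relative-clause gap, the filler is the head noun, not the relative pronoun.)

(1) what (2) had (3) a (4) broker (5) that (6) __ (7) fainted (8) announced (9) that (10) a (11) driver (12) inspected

4

The marked gap is inside the relative clause, the subject of "fainted".
Its filler is the head noun "broker" (via "that"), at word 4.
(The other dependency links word 1 to a gap after word 12.)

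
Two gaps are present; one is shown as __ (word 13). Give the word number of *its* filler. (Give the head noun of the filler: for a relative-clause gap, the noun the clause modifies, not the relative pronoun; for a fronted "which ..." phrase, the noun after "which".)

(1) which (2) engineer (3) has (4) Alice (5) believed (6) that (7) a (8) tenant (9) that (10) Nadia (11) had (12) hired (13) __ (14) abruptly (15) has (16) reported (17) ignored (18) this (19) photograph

8

The marked gap is inside the relative clause, the direct object of "hired".
Its filler is the head noun "tenant" (via "that"), at word 8.
(The other dependency links word 2 to a gap after word 16.)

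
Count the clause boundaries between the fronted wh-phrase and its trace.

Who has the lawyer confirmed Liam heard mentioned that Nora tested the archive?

"who" is extracted from the subject of "mentioned".
Boundaries crossed, outermost first: [Ø], [Ø] — 2 in total.

2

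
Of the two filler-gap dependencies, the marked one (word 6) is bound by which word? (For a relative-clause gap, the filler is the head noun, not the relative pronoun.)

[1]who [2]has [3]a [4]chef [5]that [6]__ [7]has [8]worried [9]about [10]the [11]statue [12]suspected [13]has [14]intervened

4

The marked gap is inside the relative clause, the subject of "worried".
Its filler is the head noun "chef" (via "that"), at word 4.
(The other dependency links word 1 to a gap after word 12.)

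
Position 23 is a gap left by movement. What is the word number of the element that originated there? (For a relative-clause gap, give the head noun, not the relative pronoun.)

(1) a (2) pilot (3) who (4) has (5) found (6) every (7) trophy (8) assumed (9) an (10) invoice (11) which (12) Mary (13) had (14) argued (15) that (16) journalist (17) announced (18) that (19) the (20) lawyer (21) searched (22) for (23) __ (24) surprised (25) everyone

10

The gap at 23 is the prepositional object of "searched", inside a relative clause.
The relative pronoun is "which" (word 11); it is bound by the head noun immediately before it.
Its filler is the head noun "invoice", at word 10.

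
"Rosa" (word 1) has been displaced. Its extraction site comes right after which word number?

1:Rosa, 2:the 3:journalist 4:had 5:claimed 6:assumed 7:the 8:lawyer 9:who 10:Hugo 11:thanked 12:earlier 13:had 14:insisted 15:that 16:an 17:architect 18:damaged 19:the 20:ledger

The displaced element is "Rosa" (word 1).
It is linked across 1 clause boundary (Ø).
It functions as the subject of "assumed", so the gap sits immediately after word 5 ("claimed").
Base order: The journalist had claimed that Rosa assumed the lawyer who Hugo thanked earlier had insisted that an architect damaged the ledger.

5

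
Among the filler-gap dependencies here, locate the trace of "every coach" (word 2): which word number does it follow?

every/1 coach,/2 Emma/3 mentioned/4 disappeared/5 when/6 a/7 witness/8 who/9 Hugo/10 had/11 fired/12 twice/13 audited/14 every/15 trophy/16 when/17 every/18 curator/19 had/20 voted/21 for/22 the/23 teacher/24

4

The displaced element is "every coach" (word 2).
It is linked across 1 clause boundary (Ø).
It functions as the subject of "disappeared", so the gap sits immediately after word 4 ("mentioned").
Base order: Emma mentioned every coach disappeared when a witness who Hugo had fired twice audited every trophy when every curator had voted for the teacher.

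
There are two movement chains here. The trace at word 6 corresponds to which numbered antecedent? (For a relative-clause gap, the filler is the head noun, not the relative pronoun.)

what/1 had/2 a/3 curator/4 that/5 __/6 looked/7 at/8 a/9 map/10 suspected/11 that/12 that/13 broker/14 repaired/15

The marked gap is inside the relative clause, the subject of "looked".
Its filler is the head noun "curator" (via "that"), at word 4.
(The other dependency links word 1 to a gap after word 15.)

4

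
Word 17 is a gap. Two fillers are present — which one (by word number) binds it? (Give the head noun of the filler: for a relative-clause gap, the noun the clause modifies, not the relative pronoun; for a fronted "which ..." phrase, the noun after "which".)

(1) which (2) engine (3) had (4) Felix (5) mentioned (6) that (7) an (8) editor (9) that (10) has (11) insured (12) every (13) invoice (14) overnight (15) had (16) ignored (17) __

2

The marked gap is the direct object of "ignored".
Its filler is the fronted wh-phrase "which engine", at word 2.
(The other dependency links word 8 to a gap after word 9.)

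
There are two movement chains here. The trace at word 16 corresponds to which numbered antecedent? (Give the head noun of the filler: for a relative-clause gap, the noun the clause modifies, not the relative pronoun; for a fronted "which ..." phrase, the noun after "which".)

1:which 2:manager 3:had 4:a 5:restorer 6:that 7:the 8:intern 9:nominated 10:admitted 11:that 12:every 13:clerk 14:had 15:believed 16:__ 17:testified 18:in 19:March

The marked gap is the subject of "testified".
Its filler is the fronted wh-phrase "which manager", at word 2.
(The other dependency links word 5 to a gap after word 9.)

2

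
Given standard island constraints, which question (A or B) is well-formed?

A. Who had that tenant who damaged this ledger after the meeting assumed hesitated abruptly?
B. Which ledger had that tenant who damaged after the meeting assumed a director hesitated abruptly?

A

In B, the wh-phrase is extracted from inside a complex-NP island (relative clause) (introduced by "who"), which blocks movement.
In A, the extraction path crosses only that-complement boundaries, which are transparent.
So A is grammatical.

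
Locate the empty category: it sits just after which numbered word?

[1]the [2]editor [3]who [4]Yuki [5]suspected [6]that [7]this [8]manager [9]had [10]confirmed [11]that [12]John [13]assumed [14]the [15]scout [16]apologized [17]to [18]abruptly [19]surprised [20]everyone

The displaced element is "the editor" (word 2).
It is linked across 3 clause boundaries (that → that → Ø).
It functions as the object of the preposition "to" of "apologized", so the gap sits immediately after word 17 ("to").
Base order: Yuki suspected that this manager had confirmed that John assumed the scout apologized to the editor abruptly.

17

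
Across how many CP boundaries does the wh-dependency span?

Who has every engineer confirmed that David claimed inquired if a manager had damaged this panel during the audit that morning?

2

"who" is extracted from the subject of "inquired".
Boundaries crossed, outermost first: [that], [Ø] — 2 in total.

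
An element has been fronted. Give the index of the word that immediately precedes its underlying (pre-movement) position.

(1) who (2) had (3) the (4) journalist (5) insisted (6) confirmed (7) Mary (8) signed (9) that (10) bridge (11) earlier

The displaced element is "who" (word 1).
It is linked across 1 clause boundary (Ø).
It functions as the subject of "confirmed", so the gap sits immediately after word 5 ("insisted").
Base order: The journalist had insisted that who confirmed Mary signed that bridge earlier.

5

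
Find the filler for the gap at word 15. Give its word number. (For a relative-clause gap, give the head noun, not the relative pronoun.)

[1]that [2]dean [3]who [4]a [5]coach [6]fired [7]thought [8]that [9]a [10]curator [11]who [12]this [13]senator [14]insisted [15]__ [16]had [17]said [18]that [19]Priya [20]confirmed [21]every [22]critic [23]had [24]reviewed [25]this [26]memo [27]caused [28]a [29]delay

The gap at 15 is the subject of "said", inside a relative clause.
The relative pronoun is "who" (word 11); it is bound by the head noun immediately before it.
Its filler is the head noun "curator", at word 10.

10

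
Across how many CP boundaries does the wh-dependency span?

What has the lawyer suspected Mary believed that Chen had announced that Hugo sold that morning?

3

"what" is extracted from the object of "sold".
Boundaries crossed, outermost first: [Ø], [that], [that] — 3 in total.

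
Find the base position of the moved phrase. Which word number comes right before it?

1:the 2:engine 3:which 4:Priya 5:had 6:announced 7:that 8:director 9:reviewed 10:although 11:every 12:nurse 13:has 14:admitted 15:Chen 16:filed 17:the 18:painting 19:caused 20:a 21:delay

The displaced element is "the engine" (word 2).
It is linked across 1 clause boundary (Ø).
It functions as the direct object of "reviewed", so the gap sits immediately after word 9 ("reviewed").
Base order: Priya had announced that director reviewed the engine although every nurse has admitted Chen filed the painting.

9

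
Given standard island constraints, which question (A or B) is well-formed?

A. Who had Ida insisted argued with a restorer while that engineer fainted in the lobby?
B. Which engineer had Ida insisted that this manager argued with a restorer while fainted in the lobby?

In B, the wh-phrase is extracted from inside an adjunct island (introduced by "while"), which blocks movement.
In A, the extraction path crosses only that-complement boundaries, which are transparent.
So A is grammatical.

A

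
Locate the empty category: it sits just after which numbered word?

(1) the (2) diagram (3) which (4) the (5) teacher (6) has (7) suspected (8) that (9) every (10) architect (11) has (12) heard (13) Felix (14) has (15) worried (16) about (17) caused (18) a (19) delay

The displaced element is "the diagram" (word 2).
It is linked across 2 clause boundaries (that → Ø).
It functions as the object of the preposition "about" of "worried", so the gap sits immediately after word 16 ("about").
Base order: The teacher has suspected that every architect has heard Felix has worried about the diagram.

16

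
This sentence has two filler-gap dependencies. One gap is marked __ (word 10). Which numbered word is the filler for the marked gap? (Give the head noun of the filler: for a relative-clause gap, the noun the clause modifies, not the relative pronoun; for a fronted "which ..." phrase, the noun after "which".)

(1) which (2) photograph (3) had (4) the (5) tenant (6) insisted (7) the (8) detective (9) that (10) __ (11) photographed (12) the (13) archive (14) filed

The marked gap is inside the relative clause, the subject of "photographed".
Its filler is the head noun "detective" (via "that"), at word 8.
(The other dependency links word 2 to a gap after word 14.)

8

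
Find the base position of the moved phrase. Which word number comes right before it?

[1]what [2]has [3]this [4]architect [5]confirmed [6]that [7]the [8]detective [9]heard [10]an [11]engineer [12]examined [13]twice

The displaced element is "what" (word 1).
It is linked across 2 clause boundaries (that → Ø).
It functions as the direct object of "examined", so the gap sits immediately after word 12 ("examined").
Base order: This architect has confirmed that the detective heard an engineer examined what twice.

12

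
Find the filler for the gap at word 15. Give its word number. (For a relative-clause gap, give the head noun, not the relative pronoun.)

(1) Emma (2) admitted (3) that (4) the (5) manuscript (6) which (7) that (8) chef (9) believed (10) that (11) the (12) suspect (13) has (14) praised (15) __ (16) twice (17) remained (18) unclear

5

The gap at 15 is the object of "praised", inside a relative clause.
The relative pronoun is "which" (word 6); it is bound by the head noun immediately before it.
Its filler is the head noun "manuscript", at word 5.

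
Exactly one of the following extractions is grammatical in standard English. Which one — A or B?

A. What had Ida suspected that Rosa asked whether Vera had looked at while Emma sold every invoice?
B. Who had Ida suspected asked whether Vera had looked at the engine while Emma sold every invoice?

In A, the wh-phrase is extracted from inside a wh-island (introduced by "whether"), which blocks movement.
In B, the extraction path crosses only that-complement boundaries, which are transparent.
So B is grammatical.

B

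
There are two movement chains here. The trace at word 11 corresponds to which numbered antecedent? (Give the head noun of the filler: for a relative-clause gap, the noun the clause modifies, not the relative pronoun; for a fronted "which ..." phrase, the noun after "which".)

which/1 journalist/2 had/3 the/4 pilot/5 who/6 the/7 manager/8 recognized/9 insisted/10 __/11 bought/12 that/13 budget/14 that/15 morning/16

The marked gap is the subject of "bought".
Its filler is the fronted wh-phrase "which journalist", at word 2.
(The other dependency links word 5 to a gap after word 9.)

2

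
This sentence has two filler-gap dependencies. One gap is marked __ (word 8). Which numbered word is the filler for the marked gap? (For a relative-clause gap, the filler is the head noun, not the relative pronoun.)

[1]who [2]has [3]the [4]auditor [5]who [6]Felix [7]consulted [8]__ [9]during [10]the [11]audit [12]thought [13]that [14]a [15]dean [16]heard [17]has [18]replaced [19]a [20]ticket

4

The marked gap is inside the relative clause, the direct object of "consulted".
Its filler is the head noun "auditor" (via "who"), at word 4.
(The other dependency links word 1 to a gap after word 16.)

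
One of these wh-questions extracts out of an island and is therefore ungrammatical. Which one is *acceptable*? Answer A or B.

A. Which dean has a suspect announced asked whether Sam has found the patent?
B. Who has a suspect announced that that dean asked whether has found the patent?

A

In B, the wh-phrase is extracted from inside a wh-island (introduced by "whether"), which blocks movement.
In A, the extraction path crosses only that-complement boundaries, which are transparent.
So A is grammatical.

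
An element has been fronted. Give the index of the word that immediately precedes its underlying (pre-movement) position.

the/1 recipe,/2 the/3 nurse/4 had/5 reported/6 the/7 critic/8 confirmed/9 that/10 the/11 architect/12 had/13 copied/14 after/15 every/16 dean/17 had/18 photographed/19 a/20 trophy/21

The displaced element is "the recipe" (word 2).
It is linked across 2 clause boundaries (Ø → that).
It functions as the direct object of "copied", so the gap sits immediately after word 14 ("copied").
Base order: The nurse had reported the critic confirmed that the architect had copied the recipe after every dean had photographed a trophy.

14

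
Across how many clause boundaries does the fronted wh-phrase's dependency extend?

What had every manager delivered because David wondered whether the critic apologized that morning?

0

"what" originates inside the matrix clause — no clause boundary is crossed.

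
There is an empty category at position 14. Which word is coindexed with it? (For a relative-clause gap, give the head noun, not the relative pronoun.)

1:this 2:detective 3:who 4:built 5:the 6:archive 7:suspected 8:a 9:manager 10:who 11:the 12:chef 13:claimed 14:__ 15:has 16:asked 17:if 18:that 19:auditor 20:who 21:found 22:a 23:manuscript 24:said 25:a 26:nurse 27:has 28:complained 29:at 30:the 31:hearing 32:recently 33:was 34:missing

9

The gap at 14 is the subject of "asked", inside a relative clause.
The relative pronoun is "who" (word 10); it is bound by the head noun immediately before it.
Its filler is the head noun "manager", at word 9.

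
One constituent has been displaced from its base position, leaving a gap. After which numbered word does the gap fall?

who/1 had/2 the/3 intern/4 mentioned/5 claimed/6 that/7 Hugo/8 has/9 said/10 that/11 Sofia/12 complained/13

The displaced element is "who" (word 1).
It is linked across 1 clause boundary (Ø).
It functions as the subject of "claimed", so the gap sits immediately after word 5 ("mentioned").
Base order: The intern had mentioned that who claimed that Hugo has said that Sofia complained.

5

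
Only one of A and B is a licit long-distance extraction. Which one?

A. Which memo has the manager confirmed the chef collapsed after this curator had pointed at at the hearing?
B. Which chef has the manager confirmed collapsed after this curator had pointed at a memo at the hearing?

B

In A, the wh-phrase is extracted from inside an adjunct island (introduced by "after"), which blocks movement.
In B, the extraction path crosses only that-complement boundaries, which are transparent.
So B is grammatical.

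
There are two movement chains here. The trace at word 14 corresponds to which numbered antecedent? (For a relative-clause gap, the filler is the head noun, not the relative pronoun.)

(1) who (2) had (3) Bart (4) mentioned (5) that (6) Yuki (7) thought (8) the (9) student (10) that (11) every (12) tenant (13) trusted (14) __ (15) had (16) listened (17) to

9

The marked gap is inside the relative clause, the direct object of "trusted".
Its filler is the head noun "student" (via "that"), at word 9.
(The other dependency links word 1 to a gap after word 17.)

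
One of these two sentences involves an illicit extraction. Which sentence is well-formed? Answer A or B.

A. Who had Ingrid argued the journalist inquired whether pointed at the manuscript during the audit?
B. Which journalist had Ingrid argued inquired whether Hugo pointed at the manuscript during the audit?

In A, the wh-phrase is extracted from inside a wh-island (introduced by "whether"), which blocks movement.
In B, the extraction path crosses only that-complement boundaries, which are transparent.
So B is grammatical.

B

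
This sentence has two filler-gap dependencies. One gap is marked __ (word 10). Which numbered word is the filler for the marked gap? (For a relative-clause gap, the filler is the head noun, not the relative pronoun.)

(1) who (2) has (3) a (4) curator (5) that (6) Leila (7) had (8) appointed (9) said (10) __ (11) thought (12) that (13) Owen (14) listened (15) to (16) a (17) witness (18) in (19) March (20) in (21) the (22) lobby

1

The marked gap is the subject of "thought".
Its filler is the fronted wh-phrase "who", at word 1.
(The other dependency links word 4 to a gap after word 8.)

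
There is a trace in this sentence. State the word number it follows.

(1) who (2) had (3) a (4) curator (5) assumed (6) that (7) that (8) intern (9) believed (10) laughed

The displaced element is "who" (word 1).
It is linked across 2 clause boundaries (that → Ø).
It functions as the subject of "laughed", so the gap sits immediately after word 9 ("believed").
Base order: A curator had assumed that that intern believed who laughed.

9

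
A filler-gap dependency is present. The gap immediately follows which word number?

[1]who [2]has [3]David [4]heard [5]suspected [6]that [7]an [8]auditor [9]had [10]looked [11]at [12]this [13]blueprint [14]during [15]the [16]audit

The displaced element is "who" (word 1).
It is linked across 1 clause boundary (Ø).
It functions as the subject of "suspected", so the gap sits immediately after word 4 ("heard").
Base order: David has heard who suspected that an auditor had looked at this blueprint during the audit.

4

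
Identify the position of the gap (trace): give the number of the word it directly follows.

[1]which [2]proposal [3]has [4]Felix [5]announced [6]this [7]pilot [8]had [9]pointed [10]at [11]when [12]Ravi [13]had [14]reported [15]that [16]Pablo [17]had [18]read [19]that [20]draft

10

The displaced element is "which proposal" (word 2).
It is linked across 1 clause boundary (Ø).
It functions as the object of the preposition "at" of "pointed", so the gap sits immediately after word 10 ("at").
Base order: Felix has announced this pilot had pointed at which proposal when Ravi had reported that Pablo had read that draft.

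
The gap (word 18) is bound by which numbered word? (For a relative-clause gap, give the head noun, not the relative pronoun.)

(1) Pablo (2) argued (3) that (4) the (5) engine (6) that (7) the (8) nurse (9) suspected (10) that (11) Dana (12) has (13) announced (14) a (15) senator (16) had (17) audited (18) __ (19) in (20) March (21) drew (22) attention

5

The gap at 18 is the object of "audited", inside a relative clause.
The relative pronoun is "that" (word 6); it is bound by the head noun immediately before it.
Its filler is the head noun "engine", at word 5.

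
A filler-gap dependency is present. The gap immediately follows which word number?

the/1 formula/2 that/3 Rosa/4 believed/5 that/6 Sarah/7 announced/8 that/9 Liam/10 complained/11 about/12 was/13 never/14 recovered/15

The displaced element is "the formula" (word 2).
It is linked across 2 clause boundaries (that → that).
It functions as the object of the preposition "about" of "complained", so the gap sits immediately after word 12 ("about").
Base order: Rosa believed that Sarah announced that Liam complained about the formula.

12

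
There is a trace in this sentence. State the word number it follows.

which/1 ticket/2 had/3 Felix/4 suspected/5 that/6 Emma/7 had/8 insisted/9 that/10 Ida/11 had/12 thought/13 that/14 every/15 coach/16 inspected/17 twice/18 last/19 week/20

The displaced element is "which ticket" (word 2).
It is linked across 3 clause boundaries (that → that → that).
It functions as the direct object of "inspected", so the gap sits immediately after word 17 ("inspected").
Base order: Felix had suspected that Emma had insisted that Ida had thought that every coach inspected which ticket twice last week.

17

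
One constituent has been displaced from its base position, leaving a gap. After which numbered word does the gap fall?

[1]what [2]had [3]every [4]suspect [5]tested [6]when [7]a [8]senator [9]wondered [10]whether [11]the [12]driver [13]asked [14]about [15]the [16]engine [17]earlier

The displaced element is "what" (word 1).
It functions as the direct object of "tested", so the gap sits immediately after word 5 ("tested").
Base order: Every suspect had tested what when a senator wondered whether the driver asked about the engine earlier.

5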